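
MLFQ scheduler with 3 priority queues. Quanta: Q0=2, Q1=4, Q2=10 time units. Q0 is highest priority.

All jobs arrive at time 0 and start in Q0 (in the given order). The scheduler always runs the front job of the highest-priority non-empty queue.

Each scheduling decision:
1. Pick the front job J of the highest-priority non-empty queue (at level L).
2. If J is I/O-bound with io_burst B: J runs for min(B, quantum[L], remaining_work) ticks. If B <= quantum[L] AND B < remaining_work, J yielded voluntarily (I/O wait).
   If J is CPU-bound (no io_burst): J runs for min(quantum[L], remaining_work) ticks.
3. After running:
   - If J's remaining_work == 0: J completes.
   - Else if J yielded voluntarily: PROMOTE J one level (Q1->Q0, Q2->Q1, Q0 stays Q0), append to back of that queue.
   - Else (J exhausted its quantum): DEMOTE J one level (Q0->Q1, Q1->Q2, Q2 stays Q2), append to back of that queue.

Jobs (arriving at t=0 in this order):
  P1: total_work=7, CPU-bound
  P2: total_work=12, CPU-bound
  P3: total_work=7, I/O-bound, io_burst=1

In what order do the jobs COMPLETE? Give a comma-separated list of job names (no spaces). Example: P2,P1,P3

Answer: P3,P1,P2

Derivation:
t=0-2: P1@Q0 runs 2, rem=5, quantum used, demote→Q1. Q0=[P2,P3] Q1=[P1] Q2=[]
t=2-4: P2@Q0 runs 2, rem=10, quantum used, demote→Q1. Q0=[P3] Q1=[P1,P2] Q2=[]
t=4-5: P3@Q0 runs 1, rem=6, I/O yield, promote→Q0. Q0=[P3] Q1=[P1,P2] Q2=[]
t=5-6: P3@Q0 runs 1, rem=5, I/O yield, promote→Q0. Q0=[P3] Q1=[P1,P2] Q2=[]
t=6-7: P3@Q0 runs 1, rem=4, I/O yield, promote→Q0. Q0=[P3] Q1=[P1,P2] Q2=[]
t=7-8: P3@Q0 runs 1, rem=3, I/O yield, promote→Q0. Q0=[P3] Q1=[P1,P2] Q2=[]
t=8-9: P3@Q0 runs 1, rem=2, I/O yield, promote→Q0. Q0=[P3] Q1=[P1,P2] Q2=[]
t=9-10: P3@Q0 runs 1, rem=1, I/O yield, promote→Q0. Q0=[P3] Q1=[P1,P2] Q2=[]
t=10-11: P3@Q0 runs 1, rem=0, completes. Q0=[] Q1=[P1,P2] Q2=[]
t=11-15: P1@Q1 runs 4, rem=1, quantum used, demote→Q2. Q0=[] Q1=[P2] Q2=[P1]
t=15-19: P2@Q1 runs 4, rem=6, quantum used, demote→Q2. Q0=[] Q1=[] Q2=[P1,P2]
t=19-20: P1@Q2 runs 1, rem=0, completes. Q0=[] Q1=[] Q2=[P2]
t=20-26: P2@Q2 runs 6, rem=0, completes. Q0=[] Q1=[] Q2=[]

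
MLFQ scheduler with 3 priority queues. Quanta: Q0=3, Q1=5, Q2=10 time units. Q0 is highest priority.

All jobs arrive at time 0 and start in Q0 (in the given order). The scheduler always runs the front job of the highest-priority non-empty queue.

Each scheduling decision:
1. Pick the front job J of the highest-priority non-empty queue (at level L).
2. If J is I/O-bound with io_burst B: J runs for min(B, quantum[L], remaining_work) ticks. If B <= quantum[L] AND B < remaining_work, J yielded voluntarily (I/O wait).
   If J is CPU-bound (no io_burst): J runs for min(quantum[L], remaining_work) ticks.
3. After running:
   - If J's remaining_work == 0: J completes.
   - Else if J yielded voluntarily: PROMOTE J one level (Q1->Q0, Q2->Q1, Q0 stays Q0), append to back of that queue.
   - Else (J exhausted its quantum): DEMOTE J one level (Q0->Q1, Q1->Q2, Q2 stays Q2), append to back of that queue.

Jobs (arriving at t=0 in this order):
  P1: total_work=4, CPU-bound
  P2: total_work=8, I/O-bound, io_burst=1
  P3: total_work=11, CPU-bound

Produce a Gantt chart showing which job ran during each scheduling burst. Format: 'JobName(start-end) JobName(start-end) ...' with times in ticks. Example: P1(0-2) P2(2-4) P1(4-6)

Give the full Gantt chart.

t=0-3: P1@Q0 runs 3, rem=1, quantum used, demote→Q1. Q0=[P2,P3] Q1=[P1] Q2=[]
t=3-4: P2@Q0 runs 1, rem=7, I/O yield, promote→Q0. Q0=[P3,P2] Q1=[P1] Q2=[]
t=4-7: P3@Q0 runs 3, rem=8, quantum used, demote→Q1. Q0=[P2] Q1=[P1,P3] Q2=[]
t=7-8: P2@Q0 runs 1, rem=6, I/O yield, promote→Q0. Q0=[P2] Q1=[P1,P3] Q2=[]
t=8-9: P2@Q0 runs 1, rem=5, I/O yield, promote→Q0. Q0=[P2] Q1=[P1,P3] Q2=[]
t=9-10: P2@Q0 runs 1, rem=4, I/O yield, promote→Q0. Q0=[P2] Q1=[P1,P3] Q2=[]
t=10-11: P2@Q0 runs 1, rem=3, I/O yield, promote→Q0. Q0=[P2] Q1=[P1,P3] Q2=[]
t=11-12: P2@Q0 runs 1, rem=2, I/O yield, promote→Q0. Q0=[P2] Q1=[P1,P3] Q2=[]
t=12-13: P2@Q0 runs 1, rem=1, I/O yield, promote→Q0. Q0=[P2] Q1=[P1,P3] Q2=[]
t=13-14: P2@Q0 runs 1, rem=0, completes. Q0=[] Q1=[P1,P3] Q2=[]
t=14-15: P1@Q1 runs 1, rem=0, completes. Q0=[] Q1=[P3] Q2=[]
t=15-20: P3@Q1 runs 5, rem=3, quantum used, demote→Q2. Q0=[] Q1=[] Q2=[P3]
t=20-23: P3@Q2 runs 3, rem=0, completes. Q0=[] Q1=[] Q2=[]

Answer: P1(0-3) P2(3-4) P3(4-7) P2(7-8) P2(8-9) P2(9-10) P2(10-11) P2(11-12) P2(12-13) P2(13-14) P1(14-15) P3(15-20) P3(20-23)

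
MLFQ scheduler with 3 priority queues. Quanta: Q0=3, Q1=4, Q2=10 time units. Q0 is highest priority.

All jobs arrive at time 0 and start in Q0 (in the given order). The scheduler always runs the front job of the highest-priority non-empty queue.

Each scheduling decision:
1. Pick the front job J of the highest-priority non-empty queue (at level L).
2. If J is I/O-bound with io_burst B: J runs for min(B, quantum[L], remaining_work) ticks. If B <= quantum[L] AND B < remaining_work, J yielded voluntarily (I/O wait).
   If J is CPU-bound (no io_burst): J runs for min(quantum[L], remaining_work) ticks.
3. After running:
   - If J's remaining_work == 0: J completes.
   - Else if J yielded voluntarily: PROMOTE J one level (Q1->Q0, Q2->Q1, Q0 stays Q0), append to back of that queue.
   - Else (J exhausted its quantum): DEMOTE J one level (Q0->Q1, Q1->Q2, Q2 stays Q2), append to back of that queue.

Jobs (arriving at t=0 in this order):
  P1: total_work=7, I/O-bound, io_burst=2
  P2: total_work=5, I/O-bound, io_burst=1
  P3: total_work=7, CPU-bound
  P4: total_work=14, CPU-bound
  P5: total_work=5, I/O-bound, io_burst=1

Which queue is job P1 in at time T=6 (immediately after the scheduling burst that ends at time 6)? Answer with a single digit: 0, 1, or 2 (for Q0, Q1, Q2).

Answer: 0

Derivation:
t=0-2: P1@Q0 runs 2, rem=5, I/O yield, promote→Q0. Q0=[P2,P3,P4,P5,P1] Q1=[] Q2=[]
t=2-3: P2@Q0 runs 1, rem=4, I/O yield, promote→Q0. Q0=[P3,P4,P5,P1,P2] Q1=[] Q2=[]
t=3-6: P3@Q0 runs 3, rem=4, quantum used, demote→Q1. Q0=[P4,P5,P1,P2] Q1=[P3] Q2=[]
t=6-9: P4@Q0 runs 3, rem=11, quantum used, demote→Q1. Q0=[P5,P1,P2] Q1=[P3,P4] Q2=[]
t=9-10: P5@Q0 runs 1, rem=4, I/O yield, promote→Q0. Q0=[P1,P2,P5] Q1=[P3,P4] Q2=[]
t=10-12: P1@Q0 runs 2, rem=3, I/O yield, promote→Q0. Q0=[P2,P5,P1] Q1=[P3,P4] Q2=[]
t=12-13: P2@Q0 runs 1, rem=3, I/O yield, promote→Q0. Q0=[P5,P1,P2] Q1=[P3,P4] Q2=[]
t=13-14: P5@Q0 runs 1, rem=3, I/O yield, promote→Q0. Q0=[P1,P2,P5] Q1=[P3,P4] Q2=[]
t=14-16: P1@Q0 runs 2, rem=1, I/O yield, promote→Q0. Q0=[P2,P5,P1] Q1=[P3,P4] Q2=[]
t=16-17: P2@Q0 runs 1, rem=2, I/O yield, promote→Q0. Q0=[P5,P1,P2] Q1=[P3,P4] Q2=[]
t=17-18: P5@Q0 runs 1, rem=2, I/O yield, promote→Q0. Q0=[P1,P2,P5] Q1=[P3,P4] Q2=[]
t=18-19: P1@Q0 runs 1, rem=0, completes. Q0=[P2,P5] Q1=[P3,P4] Q2=[]
t=19-20: P2@Q0 runs 1, rem=1, I/O yield, promote→Q0. Q0=[P5,P2] Q1=[P3,P4] Q2=[]
t=20-21: P5@Q0 runs 1, rem=1, I/O yield, promote→Q0. Q0=[P2,P5] Q1=[P3,P4] Q2=[]
t=21-22: P2@Q0 runs 1, rem=0, completes. Q0=[P5] Q1=[P3,P4] Q2=[]
t=22-23: P5@Q0 runs 1, rem=0, completes. Q0=[] Q1=[P3,P4] Q2=[]
t=23-27: P3@Q1 runs 4, rem=0, completes. Q0=[] Q1=[P4] Q2=[]
t=27-31: P4@Q1 runs 4, rem=7, quantum used, demote→Q2. Q0=[] Q1=[] Q2=[P4]
t=31-38: P4@Q2 runs 7, rem=0, completes. Q0=[] Q1=[] Q2=[]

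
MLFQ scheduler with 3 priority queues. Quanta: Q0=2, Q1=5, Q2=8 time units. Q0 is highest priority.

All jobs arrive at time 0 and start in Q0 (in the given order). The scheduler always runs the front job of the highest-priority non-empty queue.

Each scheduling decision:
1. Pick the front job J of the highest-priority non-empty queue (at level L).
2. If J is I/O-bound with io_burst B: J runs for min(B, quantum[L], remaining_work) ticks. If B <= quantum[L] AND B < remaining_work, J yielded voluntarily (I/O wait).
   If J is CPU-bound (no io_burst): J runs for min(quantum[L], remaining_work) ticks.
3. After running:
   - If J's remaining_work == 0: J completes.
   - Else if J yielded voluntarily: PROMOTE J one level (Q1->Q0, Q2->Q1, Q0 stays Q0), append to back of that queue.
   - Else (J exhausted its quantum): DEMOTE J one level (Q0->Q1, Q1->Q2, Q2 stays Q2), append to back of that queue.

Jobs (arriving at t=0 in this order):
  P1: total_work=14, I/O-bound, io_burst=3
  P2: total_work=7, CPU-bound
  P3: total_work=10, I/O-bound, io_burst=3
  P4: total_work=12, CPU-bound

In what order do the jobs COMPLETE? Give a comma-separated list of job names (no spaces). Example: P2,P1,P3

Answer: P2,P3,P1,P4

Derivation:
t=0-2: P1@Q0 runs 2, rem=12, quantum used, demote→Q1. Q0=[P2,P3,P4] Q1=[P1] Q2=[]
t=2-4: P2@Q0 runs 2, rem=5, quantum used, demote→Q1. Q0=[P3,P4] Q1=[P1,P2] Q2=[]
t=4-6: P3@Q0 runs 2, rem=8, quantum used, demote→Q1. Q0=[P4] Q1=[P1,P2,P3] Q2=[]
t=6-8: P4@Q0 runs 2, rem=10, quantum used, demote→Q1. Q0=[] Q1=[P1,P2,P3,P4] Q2=[]
t=8-11: P1@Q1 runs 3, rem=9, I/O yield, promote→Q0. Q0=[P1] Q1=[P2,P3,P4] Q2=[]
t=11-13: P1@Q0 runs 2, rem=7, quantum used, demote→Q1. Q0=[] Q1=[P2,P3,P4,P1] Q2=[]
t=13-18: P2@Q1 runs 5, rem=0, completes. Q0=[] Q1=[P3,P4,P1] Q2=[]
t=18-21: P3@Q1 runs 3, rem=5, I/O yield, promote→Q0. Q0=[P3] Q1=[P4,P1] Q2=[]
t=21-23: P3@Q0 runs 2, rem=3, quantum used, demote→Q1. Q0=[] Q1=[P4,P1,P3] Q2=[]
t=23-28: P4@Q1 runs 5, rem=5, quantum used, demote→Q2. Q0=[] Q1=[P1,P3] Q2=[P4]
t=28-31: P1@Q1 runs 3, rem=4, I/O yield, promote→Q0. Q0=[P1] Q1=[P3] Q2=[P4]
t=31-33: P1@Q0 runs 2, rem=2, quantum used, demote→Q1. Q0=[] Q1=[P3,P1] Q2=[P4]
t=33-36: P3@Q1 runs 3, rem=0, completes. Q0=[] Q1=[P1] Q2=[P4]
t=36-38: P1@Q1 runs 2, rem=0, completes. Q0=[] Q1=[] Q2=[P4]
t=38-43: P4@Q2 runs 5, rem=0, completes. Q0=[] Q1=[] Q2=[]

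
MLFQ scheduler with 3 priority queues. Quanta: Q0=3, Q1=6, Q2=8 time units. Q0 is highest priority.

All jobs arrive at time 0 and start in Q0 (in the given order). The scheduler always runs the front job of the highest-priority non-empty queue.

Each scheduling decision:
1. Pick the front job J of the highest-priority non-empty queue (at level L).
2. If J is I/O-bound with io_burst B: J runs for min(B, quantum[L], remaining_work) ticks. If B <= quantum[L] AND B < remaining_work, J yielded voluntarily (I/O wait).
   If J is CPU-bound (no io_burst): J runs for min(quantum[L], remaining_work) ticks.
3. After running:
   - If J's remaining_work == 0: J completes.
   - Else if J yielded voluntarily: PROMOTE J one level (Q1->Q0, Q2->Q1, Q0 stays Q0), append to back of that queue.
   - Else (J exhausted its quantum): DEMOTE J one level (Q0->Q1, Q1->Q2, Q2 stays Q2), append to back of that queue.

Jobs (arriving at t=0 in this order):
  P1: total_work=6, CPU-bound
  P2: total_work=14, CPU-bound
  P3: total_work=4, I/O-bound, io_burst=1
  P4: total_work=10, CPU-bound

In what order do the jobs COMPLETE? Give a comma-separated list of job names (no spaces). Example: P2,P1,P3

t=0-3: P1@Q0 runs 3, rem=3, quantum used, demote→Q1. Q0=[P2,P3,P4] Q1=[P1] Q2=[]
t=3-6: P2@Q0 runs 3, rem=11, quantum used, demote→Q1. Q0=[P3,P4] Q1=[P1,P2] Q2=[]
t=6-7: P3@Q0 runs 1, rem=3, I/O yield, promote→Q0. Q0=[P4,P3] Q1=[P1,P2] Q2=[]
t=7-10: P4@Q0 runs 3, rem=7, quantum used, demote→Q1. Q0=[P3] Q1=[P1,P2,P4] Q2=[]
t=10-11: P3@Q0 runs 1, rem=2, I/O yield, promote→Q0. Q0=[P3] Q1=[P1,P2,P4] Q2=[]
t=11-12: P3@Q0 runs 1, rem=1, I/O yield, promote→Q0. Q0=[P3] Q1=[P1,P2,P4] Q2=[]
t=12-13: P3@Q0 runs 1, rem=0, completes. Q0=[] Q1=[P1,P2,P4] Q2=[]
t=13-16: P1@Q1 runs 3, rem=0, completes. Q0=[] Q1=[P2,P4] Q2=[]
t=16-22: P2@Q1 runs 6, rem=5, quantum used, demote→Q2. Q0=[] Q1=[P4] Q2=[P2]
t=22-28: P4@Q1 runs 6, rem=1, quantum used, demote→Q2. Q0=[] Q1=[] Q2=[P2,P4]
t=28-33: P2@Q2 runs 5, rem=0, completes. Q0=[] Q1=[] Q2=[P4]
t=33-34: P4@Q2 runs 1, rem=0, completes. Q0=[] Q1=[] Q2=[]

Answer: P3,P1,P2,P4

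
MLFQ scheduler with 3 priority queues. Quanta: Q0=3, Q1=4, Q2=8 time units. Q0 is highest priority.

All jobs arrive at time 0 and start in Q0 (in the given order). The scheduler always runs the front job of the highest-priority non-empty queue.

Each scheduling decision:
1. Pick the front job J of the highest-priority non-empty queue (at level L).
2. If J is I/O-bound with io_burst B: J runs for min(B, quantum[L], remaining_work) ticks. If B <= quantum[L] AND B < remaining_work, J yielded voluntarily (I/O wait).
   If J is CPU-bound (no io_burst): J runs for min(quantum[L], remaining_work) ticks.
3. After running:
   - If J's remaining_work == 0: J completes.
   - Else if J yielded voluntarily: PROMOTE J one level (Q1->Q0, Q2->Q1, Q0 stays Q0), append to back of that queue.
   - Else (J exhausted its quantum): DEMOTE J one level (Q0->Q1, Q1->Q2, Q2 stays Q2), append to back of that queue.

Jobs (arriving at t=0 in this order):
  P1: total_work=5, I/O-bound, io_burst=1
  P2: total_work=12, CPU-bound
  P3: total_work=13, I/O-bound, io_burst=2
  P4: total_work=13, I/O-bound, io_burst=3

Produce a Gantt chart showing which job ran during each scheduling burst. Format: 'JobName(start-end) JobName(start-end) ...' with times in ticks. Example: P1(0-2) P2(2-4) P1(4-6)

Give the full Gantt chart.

Answer: P1(0-1) P2(1-4) P3(4-6) P4(6-9) P1(9-10) P3(10-12) P4(12-15) P1(15-16) P3(16-18) P4(18-21) P1(21-22) P3(22-24) P4(24-27) P1(27-28) P3(28-30) P4(30-31) P3(31-33) P3(33-34) P2(34-38) P2(38-43)

Derivation:
t=0-1: P1@Q0 runs 1, rem=4, I/O yield, promote→Q0. Q0=[P2,P3,P4,P1] Q1=[] Q2=[]
t=1-4: P2@Q0 runs 3, rem=9, quantum used, demote→Q1. Q0=[P3,P4,P1] Q1=[P2] Q2=[]
t=4-6: P3@Q0 runs 2, rem=11, I/O yield, promote→Q0. Q0=[P4,P1,P3] Q1=[P2] Q2=[]
t=6-9: P4@Q0 runs 3, rem=10, I/O yield, promote→Q0. Q0=[P1,P3,P4] Q1=[P2] Q2=[]
t=9-10: P1@Q0 runs 1, rem=3, I/O yield, promote→Q0. Q0=[P3,P4,P1] Q1=[P2] Q2=[]
t=10-12: P3@Q0 runs 2, rem=9, I/O yield, promote→Q0. Q0=[P4,P1,P3] Q1=[P2] Q2=[]
t=12-15: P4@Q0 runs 3, rem=7, I/O yield, promote→Q0. Q0=[P1,P3,P4] Q1=[P2] Q2=[]
t=15-16: P1@Q0 runs 1, rem=2, I/O yield, promote→Q0. Q0=[P3,P4,P1] Q1=[P2] Q2=[]
t=16-18: P3@Q0 runs 2, rem=7, I/O yield, promote→Q0. Q0=[P4,P1,P3] Q1=[P2] Q2=[]
t=18-21: P4@Q0 runs 3, rem=4, I/O yield, promote→Q0. Q0=[P1,P3,P4] Q1=[P2] Q2=[]
t=21-22: P1@Q0 runs 1, rem=1, I/O yield, promote→Q0. Q0=[P3,P4,P1] Q1=[P2] Q2=[]
t=22-24: P3@Q0 runs 2, rem=5, I/O yield, promote→Q0. Q0=[P4,P1,P3] Q1=[P2] Q2=[]
t=24-27: P4@Q0 runs 3, rem=1, I/O yield, promote→Q0. Q0=[P1,P3,P4] Q1=[P2] Q2=[]
t=27-28: P1@Q0 runs 1, rem=0, completes. Q0=[P3,P4] Q1=[P2] Q2=[]
t=28-30: P3@Q0 runs 2, rem=3, I/O yield, promote→Q0. Q0=[P4,P3] Q1=[P2] Q2=[]
t=30-31: P4@Q0 runs 1, rem=0, completes. Q0=[P3] Q1=[P2] Q2=[]
t=31-33: P3@Q0 runs 2, rem=1, I/O yield, promote→Q0. Q0=[P3] Q1=[P2] Q2=[]
t=33-34: P3@Q0 runs 1, rem=0, completes. Q0=[] Q1=[P2] Q2=[]
t=34-38: P2@Q1 runs 4, rem=5, quantum used, demote→Q2. Q0=[] Q1=[] Q2=[P2]
t=38-43: P2@Q2 runs 5, rem=0, completes. Q0=[] Q1=[] Q2=[]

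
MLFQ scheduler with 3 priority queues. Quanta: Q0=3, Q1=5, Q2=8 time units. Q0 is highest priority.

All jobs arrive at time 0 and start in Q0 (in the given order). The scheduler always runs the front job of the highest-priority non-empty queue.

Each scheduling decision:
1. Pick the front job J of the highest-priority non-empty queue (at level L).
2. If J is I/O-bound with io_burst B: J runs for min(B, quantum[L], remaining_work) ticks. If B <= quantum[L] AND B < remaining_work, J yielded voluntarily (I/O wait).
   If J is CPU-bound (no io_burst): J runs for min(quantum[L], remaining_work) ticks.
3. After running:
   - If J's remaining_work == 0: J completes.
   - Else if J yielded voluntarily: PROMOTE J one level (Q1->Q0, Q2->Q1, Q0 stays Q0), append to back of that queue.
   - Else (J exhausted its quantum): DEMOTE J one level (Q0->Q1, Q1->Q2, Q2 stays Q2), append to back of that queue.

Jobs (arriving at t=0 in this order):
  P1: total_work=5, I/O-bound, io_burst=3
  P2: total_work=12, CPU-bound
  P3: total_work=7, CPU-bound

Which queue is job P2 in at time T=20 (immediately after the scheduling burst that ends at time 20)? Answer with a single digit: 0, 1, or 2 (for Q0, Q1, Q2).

Answer: 2

Derivation:
t=0-3: P1@Q0 runs 3, rem=2, I/O yield, promote→Q0. Q0=[P2,P3,P1] Q1=[] Q2=[]
t=3-6: P2@Q0 runs 3, rem=9, quantum used, demote→Q1. Q0=[P3,P1] Q1=[P2] Q2=[]
t=6-9: P3@Q0 runs 3, rem=4, quantum used, demote→Q1. Q0=[P1] Q1=[P2,P3] Q2=[]
t=9-11: P1@Q0 runs 2, rem=0, completes. Q0=[] Q1=[P2,P3] Q2=[]
t=11-16: P2@Q1 runs 5, rem=4, quantum used, demote→Q2. Q0=[] Q1=[P3] Q2=[P2]
t=16-20: P3@Q1 runs 4, rem=0, completes. Q0=[] Q1=[] Q2=[P2]
t=20-24: P2@Q2 runs 4, rem=0, completes. Q0=[] Q1=[] Q2=[]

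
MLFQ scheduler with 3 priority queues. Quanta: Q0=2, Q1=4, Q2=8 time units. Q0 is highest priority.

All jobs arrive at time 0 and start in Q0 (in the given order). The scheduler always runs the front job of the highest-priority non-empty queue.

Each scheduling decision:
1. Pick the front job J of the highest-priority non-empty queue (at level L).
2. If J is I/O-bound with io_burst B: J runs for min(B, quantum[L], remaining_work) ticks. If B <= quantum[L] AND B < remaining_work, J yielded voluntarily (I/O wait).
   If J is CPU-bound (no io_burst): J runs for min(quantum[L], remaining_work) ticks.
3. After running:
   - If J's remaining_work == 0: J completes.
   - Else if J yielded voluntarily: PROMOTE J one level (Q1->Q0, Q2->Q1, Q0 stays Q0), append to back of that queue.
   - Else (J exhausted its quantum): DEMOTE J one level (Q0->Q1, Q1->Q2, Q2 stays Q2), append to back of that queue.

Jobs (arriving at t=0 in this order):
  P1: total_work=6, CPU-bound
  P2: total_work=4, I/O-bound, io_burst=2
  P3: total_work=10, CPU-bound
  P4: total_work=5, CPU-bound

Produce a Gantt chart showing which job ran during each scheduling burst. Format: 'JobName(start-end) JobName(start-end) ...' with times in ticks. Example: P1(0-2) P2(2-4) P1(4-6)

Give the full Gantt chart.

Answer: P1(0-2) P2(2-4) P3(4-6) P4(6-8) P2(8-10) P1(10-14) P3(14-18) P4(18-21) P3(21-25)

Derivation:
t=0-2: P1@Q0 runs 2, rem=4, quantum used, demote→Q1. Q0=[P2,P3,P4] Q1=[P1] Q2=[]
t=2-4: P2@Q0 runs 2, rem=2, I/O yield, promote→Q0. Q0=[P3,P4,P2] Q1=[P1] Q2=[]
t=4-6: P3@Q0 runs 2, rem=8, quantum used, demote→Q1. Q0=[P4,P2] Q1=[P1,P3] Q2=[]
t=6-8: P4@Q0 runs 2, rem=3, quantum used, demote→Q1. Q0=[P2] Q1=[P1,P3,P4] Q2=[]
t=8-10: P2@Q0 runs 2, rem=0, completes. Q0=[] Q1=[P1,P3,P4] Q2=[]
t=10-14: P1@Q1 runs 4, rem=0, completes. Q0=[] Q1=[P3,P4] Q2=[]
t=14-18: P3@Q1 runs 4, rem=4, quantum used, demote→Q2. Q0=[] Q1=[P4] Q2=[P3]
t=18-21: P4@Q1 runs 3, rem=0, completes. Q0=[] Q1=[] Q2=[P3]
t=21-25: P3@Q2 runs 4, rem=0, completes. Q0=[] Q1=[] Q2=[]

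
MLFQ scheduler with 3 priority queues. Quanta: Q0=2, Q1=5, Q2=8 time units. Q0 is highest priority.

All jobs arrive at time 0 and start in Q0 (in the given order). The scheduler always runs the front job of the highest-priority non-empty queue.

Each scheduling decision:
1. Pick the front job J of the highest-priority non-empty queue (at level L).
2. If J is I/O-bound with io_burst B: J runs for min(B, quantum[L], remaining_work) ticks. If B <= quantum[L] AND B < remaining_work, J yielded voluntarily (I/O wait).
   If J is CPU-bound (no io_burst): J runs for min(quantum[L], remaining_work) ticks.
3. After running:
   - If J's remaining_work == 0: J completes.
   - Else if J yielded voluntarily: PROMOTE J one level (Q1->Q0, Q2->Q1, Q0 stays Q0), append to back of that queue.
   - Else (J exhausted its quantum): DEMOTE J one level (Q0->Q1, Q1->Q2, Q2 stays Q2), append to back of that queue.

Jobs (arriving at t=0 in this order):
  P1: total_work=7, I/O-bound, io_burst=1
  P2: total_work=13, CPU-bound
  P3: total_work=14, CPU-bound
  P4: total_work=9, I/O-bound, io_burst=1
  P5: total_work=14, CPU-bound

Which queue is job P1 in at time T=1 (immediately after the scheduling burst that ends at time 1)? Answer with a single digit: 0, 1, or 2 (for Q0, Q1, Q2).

Answer: 0

Derivation:
t=0-1: P1@Q0 runs 1, rem=6, I/O yield, promote→Q0. Q0=[P2,P3,P4,P5,P1] Q1=[] Q2=[]
t=1-3: P2@Q0 runs 2, rem=11, quantum used, demote→Q1. Q0=[P3,P4,P5,P1] Q1=[P2] Q2=[]
t=3-5: P3@Q0 runs 2, rem=12, quantum used, demote→Q1. Q0=[P4,P5,P1] Q1=[P2,P3] Q2=[]
t=5-6: P4@Q0 runs 1, rem=8, I/O yield, promote→Q0. Q0=[P5,P1,P4] Q1=[P2,P3] Q2=[]
t=6-8: P5@Q0 runs 2, rem=12, quantum used, demote→Q1. Q0=[P1,P4] Q1=[P2,P3,P5] Q2=[]
t=8-9: P1@Q0 runs 1, rem=5, I/O yield, promote→Q0. Q0=[P4,P1] Q1=[P2,P3,P5] Q2=[]
t=9-10: P4@Q0 runs 1, rem=7, I/O yield, promote→Q0. Q0=[P1,P4] Q1=[P2,P3,P5] Q2=[]
t=10-11: P1@Q0 runs 1, rem=4, I/O yield, promote→Q0. Q0=[P4,P1] Q1=[P2,P3,P5] Q2=[]
t=11-12: P4@Q0 runs 1, rem=6, I/O yield, promote→Q0. Q0=[P1,P4] Q1=[P2,P3,P5] Q2=[]
t=12-13: P1@Q0 runs 1, rem=3, I/O yield, promote→Q0. Q0=[P4,P1] Q1=[P2,P3,P5] Q2=[]
t=13-14: P4@Q0 runs 1, rem=5, I/O yield, promote→Q0. Q0=[P1,P4] Q1=[P2,P3,P5] Q2=[]
t=14-15: P1@Q0 runs 1, rem=2, I/O yield, promote→Q0. Q0=[P4,P1] Q1=[P2,P3,P5] Q2=[]
t=15-16: P4@Q0 runs 1, rem=4, I/O yield, promote→Q0. Q0=[P1,P4] Q1=[P2,P3,P5] Q2=[]
t=16-17: P1@Q0 runs 1, rem=1, I/O yield, promote→Q0. Q0=[P4,P1] Q1=[P2,P3,P5] Q2=[]
t=17-18: P4@Q0 runs 1, rem=3, I/O yield, promote→Q0. Q0=[P1,P4] Q1=[P2,P3,P5] Q2=[]
t=18-19: P1@Q0 runs 1, rem=0, completes. Q0=[P4] Q1=[P2,P3,P5] Q2=[]
t=19-20: P4@Q0 runs 1, rem=2, I/O yield, promote→Q0. Q0=[P4] Q1=[P2,P3,P5] Q2=[]
t=20-21: P4@Q0 runs 1, rem=1, I/O yield, promote→Q0. Q0=[P4] Q1=[P2,P3,P5] Q2=[]
t=21-22: P4@Q0 runs 1, rem=0, completes. Q0=[] Q1=[P2,P3,P5] Q2=[]
t=22-27: P2@Q1 runs 5, rem=6, quantum used, demote→Q2. Q0=[] Q1=[P3,P5] Q2=[P2]
t=27-32: P3@Q1 runs 5, rem=7, quantum used, demote→Q2. Q0=[] Q1=[P5] Q2=[P2,P3]
t=32-37: P5@Q1 runs 5, rem=7, quantum used, demote→Q2. Q0=[] Q1=[] Q2=[P2,P3,P5]
t=37-43: P2@Q2 runs 6, rem=0, completes. Q0=[] Q1=[] Q2=[P3,P5]
t=43-50: P3@Q2 runs 7, rem=0, completes. Q0=[] Q1=[] Q2=[P5]
t=50-57: P5@Q2 runs 7, rem=0, completes. Q0=[] Q1=[] Q2=[]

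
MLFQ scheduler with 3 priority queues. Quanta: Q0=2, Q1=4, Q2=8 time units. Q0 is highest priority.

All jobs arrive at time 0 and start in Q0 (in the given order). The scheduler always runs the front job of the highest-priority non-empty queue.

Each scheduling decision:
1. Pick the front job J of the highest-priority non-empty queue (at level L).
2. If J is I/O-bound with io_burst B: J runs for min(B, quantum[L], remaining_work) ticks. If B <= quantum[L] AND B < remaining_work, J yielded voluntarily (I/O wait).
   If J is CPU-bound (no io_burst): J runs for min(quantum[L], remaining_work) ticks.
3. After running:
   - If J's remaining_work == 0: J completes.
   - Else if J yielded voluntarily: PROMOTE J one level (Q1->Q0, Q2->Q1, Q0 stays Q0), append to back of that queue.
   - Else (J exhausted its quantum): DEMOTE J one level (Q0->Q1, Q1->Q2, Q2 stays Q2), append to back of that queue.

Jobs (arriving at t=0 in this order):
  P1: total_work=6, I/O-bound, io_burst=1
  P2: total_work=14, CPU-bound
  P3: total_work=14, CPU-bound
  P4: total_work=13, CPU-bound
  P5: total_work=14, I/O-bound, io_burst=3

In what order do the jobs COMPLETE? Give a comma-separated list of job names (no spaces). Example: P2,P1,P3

t=0-1: P1@Q0 runs 1, rem=5, I/O yield, promote→Q0. Q0=[P2,P3,P4,P5,P1] Q1=[] Q2=[]
t=1-3: P2@Q0 runs 2, rem=12, quantum used, demote→Q1. Q0=[P3,P4,P5,P1] Q1=[P2] Q2=[]
t=3-5: P3@Q0 runs 2, rem=12, quantum used, demote→Q1. Q0=[P4,P5,P1] Q1=[P2,P3] Q2=[]
t=5-7: P4@Q0 runs 2, rem=11, quantum used, demote→Q1. Q0=[P5,P1] Q1=[P2,P3,P4] Q2=[]
t=7-9: P5@Q0 runs 2, rem=12, quantum used, demote→Q1. Q0=[P1] Q1=[P2,P3,P4,P5] Q2=[]
t=9-10: P1@Q0 runs 1, rem=4, I/O yield, promote→Q0. Q0=[P1] Q1=[P2,P3,P4,P5] Q2=[]
t=10-11: P1@Q0 runs 1, rem=3, I/O yield, promote→Q0. Q0=[P1] Q1=[P2,P3,P4,P5] Q2=[]
t=11-12: P1@Q0 runs 1, rem=2, I/O yield, promote→Q0. Q0=[P1] Q1=[P2,P3,P4,P5] Q2=[]
t=12-13: P1@Q0 runs 1, rem=1, I/O yield, promote→Q0. Q0=[P1] Q1=[P2,P3,P4,P5] Q2=[]
t=13-14: P1@Q0 runs 1, rem=0, completes. Q0=[] Q1=[P2,P3,P4,P5] Q2=[]
t=14-18: P2@Q1 runs 4, rem=8, quantum used, demote→Q2. Q0=[] Q1=[P3,P4,P5] Q2=[P2]
t=18-22: P3@Q1 runs 4, rem=8, quantum used, demote→Q2. Q0=[] Q1=[P4,P5] Q2=[P2,P3]
t=22-26: P4@Q1 runs 4, rem=7, quantum used, demote→Q2. Q0=[] Q1=[P5] Q2=[P2,P3,P4]
t=26-29: P5@Q1 runs 3, rem=9, I/O yield, promote→Q0. Q0=[P5] Q1=[] Q2=[P2,P3,P4]
t=29-31: P5@Q0 runs 2, rem=7, quantum used, demote→Q1. Q0=[] Q1=[P5] Q2=[P2,P3,P4]
t=31-34: P5@Q1 runs 3, rem=4, I/O yield, promote→Q0. Q0=[P5] Q1=[] Q2=[P2,P3,P4]
t=34-36: P5@Q0 runs 2, rem=2, quantum used, demote→Q1. Q0=[] Q1=[P5] Q2=[P2,P3,P4]
t=36-38: P5@Q1 runs 2, rem=0, completes. Q0=[] Q1=[] Q2=[P2,P3,P4]
t=38-46: P2@Q2 runs 8, rem=0, completes. Q0=[] Q1=[] Q2=[P3,P4]
t=46-54: P3@Q2 runs 8, rem=0, completes. Q0=[] Q1=[] Q2=[P4]
t=54-61: P4@Q2 runs 7, rem=0, completes. Q0=[] Q1=[] Q2=[]

Answer: P1,P5,P2,P3,P4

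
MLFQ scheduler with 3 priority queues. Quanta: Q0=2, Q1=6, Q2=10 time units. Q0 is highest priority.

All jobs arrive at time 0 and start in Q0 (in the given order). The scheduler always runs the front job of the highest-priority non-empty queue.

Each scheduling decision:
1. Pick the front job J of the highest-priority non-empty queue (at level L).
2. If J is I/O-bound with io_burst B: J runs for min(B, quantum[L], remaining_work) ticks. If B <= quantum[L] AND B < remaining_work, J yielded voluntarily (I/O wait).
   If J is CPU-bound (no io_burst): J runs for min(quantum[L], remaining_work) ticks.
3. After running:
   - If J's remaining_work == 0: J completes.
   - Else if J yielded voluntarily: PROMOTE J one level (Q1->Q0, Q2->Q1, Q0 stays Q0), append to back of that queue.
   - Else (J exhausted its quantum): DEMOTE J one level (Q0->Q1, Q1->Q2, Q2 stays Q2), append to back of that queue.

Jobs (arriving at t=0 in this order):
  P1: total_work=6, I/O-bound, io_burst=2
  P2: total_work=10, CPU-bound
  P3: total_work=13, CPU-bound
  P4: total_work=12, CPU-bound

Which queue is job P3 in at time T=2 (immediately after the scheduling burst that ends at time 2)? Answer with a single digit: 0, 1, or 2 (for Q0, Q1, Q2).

t=0-2: P1@Q0 runs 2, rem=4, I/O yield, promote→Q0. Q0=[P2,P3,P4,P1] Q1=[] Q2=[]
t=2-4: P2@Q0 runs 2, rem=8, quantum used, demote→Q1. Q0=[P3,P4,P1] Q1=[P2] Q2=[]
t=4-6: P3@Q0 runs 2, rem=11, quantum used, demote→Q1. Q0=[P4,P1] Q1=[P2,P3] Q2=[]
t=6-8: P4@Q0 runs 2, rem=10, quantum used, demote→Q1. Q0=[P1] Q1=[P2,P3,P4] Q2=[]
t=8-10: P1@Q0 runs 2, rem=2, I/O yield, promote→Q0. Q0=[P1] Q1=[P2,P3,P4] Q2=[]
t=10-12: P1@Q0 runs 2, rem=0, completes. Q0=[] Q1=[P2,P3,P4] Q2=[]
t=12-18: P2@Q1 runs 6, rem=2, quantum used, demote→Q2. Q0=[] Q1=[P3,P4] Q2=[P2]
t=18-24: P3@Q1 runs 6, rem=5, quantum used, demote→Q2. Q0=[] Q1=[P4] Q2=[P2,P3]
t=24-30: P4@Q1 runs 6, rem=4, quantum used, demote→Q2. Q0=[] Q1=[] Q2=[P2,P3,P4]
t=30-32: P2@Q2 runs 2, rem=0, completes. Q0=[] Q1=[] Q2=[P3,P4]
t=32-37: P3@Q2 runs 5, rem=0, completes. Q0=[] Q1=[] Q2=[P4]
t=37-41: P4@Q2 runs 4, rem=0, completes. Q0=[] Q1=[] Q2=[]

Answer: 0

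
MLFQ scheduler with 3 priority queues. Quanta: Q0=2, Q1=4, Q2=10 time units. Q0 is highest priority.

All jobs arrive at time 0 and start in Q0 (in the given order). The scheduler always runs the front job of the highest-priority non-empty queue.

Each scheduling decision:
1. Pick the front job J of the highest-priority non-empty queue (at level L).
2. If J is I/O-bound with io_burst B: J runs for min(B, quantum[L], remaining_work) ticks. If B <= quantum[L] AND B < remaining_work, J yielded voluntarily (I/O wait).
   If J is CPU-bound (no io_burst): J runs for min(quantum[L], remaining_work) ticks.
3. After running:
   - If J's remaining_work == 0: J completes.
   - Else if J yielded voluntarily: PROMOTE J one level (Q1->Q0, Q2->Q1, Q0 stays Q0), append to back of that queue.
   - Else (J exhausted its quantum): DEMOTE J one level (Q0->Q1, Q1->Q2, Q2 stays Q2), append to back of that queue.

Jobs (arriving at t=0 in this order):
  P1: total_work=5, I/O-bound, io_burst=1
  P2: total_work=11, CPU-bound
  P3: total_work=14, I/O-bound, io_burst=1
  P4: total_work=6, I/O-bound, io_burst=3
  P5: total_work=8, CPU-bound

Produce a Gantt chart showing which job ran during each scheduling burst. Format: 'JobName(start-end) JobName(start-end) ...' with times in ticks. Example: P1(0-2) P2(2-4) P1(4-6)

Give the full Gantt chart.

t=0-1: P1@Q0 runs 1, rem=4, I/O yield, promote→Q0. Q0=[P2,P3,P4,P5,P1] Q1=[] Q2=[]
t=1-3: P2@Q0 runs 2, rem=9, quantum used, demote→Q1. Q0=[P3,P4,P5,P1] Q1=[P2] Q2=[]
t=3-4: P3@Q0 runs 1, rem=13, I/O yield, promote→Q0. Q0=[P4,P5,P1,P3] Q1=[P2] Q2=[]
t=4-6: P4@Q0 runs 2, rem=4, quantum used, demote→Q1. Q0=[P5,P1,P3] Q1=[P2,P4] Q2=[]
t=6-8: P5@Q0 runs 2, rem=6, quantum used, demote→Q1. Q0=[P1,P3] Q1=[P2,P4,P5] Q2=[]
t=8-9: P1@Q0 runs 1, rem=3, I/O yield, promote→Q0. Q0=[P3,P1] Q1=[P2,P4,P5] Q2=[]
t=9-10: P3@Q0 runs 1, rem=12, I/O yield, promote→Q0. Q0=[P1,P3] Q1=[P2,P4,P5] Q2=[]
t=10-11: P1@Q0 runs 1, rem=2, I/O yield, promote→Q0. Q0=[P3,P1] Q1=[P2,P4,P5] Q2=[]
t=11-12: P3@Q0 runs 1, rem=11, I/O yield, promote→Q0. Q0=[P1,P3] Q1=[P2,P4,P5] Q2=[]
t=12-13: P1@Q0 runs 1, rem=1, I/O yield, promote→Q0. Q0=[P3,P1] Q1=[P2,P4,P5] Q2=[]
t=13-14: P3@Q0 runs 1, rem=10, I/O yield, promote→Q0. Q0=[P1,P3] Q1=[P2,P4,P5] Q2=[]
t=14-15: P1@Q0 runs 1, rem=0, completes. Q0=[P3] Q1=[P2,P4,P5] Q2=[]
t=15-16: P3@Q0 runs 1, rem=9, I/O yield, promote→Q0. Q0=[P3] Q1=[P2,P4,P5] Q2=[]
t=16-17: P3@Q0 runs 1, rem=8, I/O yield, promote→Q0. Q0=[P3] Q1=[P2,P4,P5] Q2=[]
t=17-18: P3@Q0 runs 1, rem=7, I/O yield, promote→Q0. Q0=[P3] Q1=[P2,P4,P5] Q2=[]
t=18-19: P3@Q0 runs 1, rem=6, I/O yield, promote→Q0. Q0=[P3] Q1=[P2,P4,P5] Q2=[]
t=19-20: P3@Q0 runs 1, rem=5, I/O yield, promote→Q0. Q0=[P3] Q1=[P2,P4,P5] Q2=[]
t=20-21: P3@Q0 runs 1, rem=4, I/O yield, promote→Q0. Q0=[P3] Q1=[P2,P4,P5] Q2=[]
t=21-22: P3@Q0 runs 1, rem=3, I/O yield, promote→Q0. Q0=[P3] Q1=[P2,P4,P5] Q2=[]
t=22-23: P3@Q0 runs 1, rem=2, I/O yield, promote→Q0. Q0=[P3] Q1=[P2,P4,P5] Q2=[]
t=23-24: P3@Q0 runs 1, rem=1, I/O yield, promote→Q0. Q0=[P3] Q1=[P2,P4,P5] Q2=[]
t=24-25: P3@Q0 runs 1, rem=0, completes. Q0=[] Q1=[P2,P4,P5] Q2=[]
t=25-29: P2@Q1 runs 4, rem=5, quantum used, demote→Q2. Q0=[] Q1=[P4,P5] Q2=[P2]
t=29-32: P4@Q1 runs 3, rem=1, I/O yield, promote→Q0. Q0=[P4] Q1=[P5] Q2=[P2]
t=32-33: P4@Q0 runs 1, rem=0, completes. Q0=[] Q1=[P5] Q2=[P2]
t=33-37: P5@Q1 runs 4, rem=2, quantum used, demote→Q2. Q0=[] Q1=[] Q2=[P2,P5]
t=37-42: P2@Q2 runs 5, rem=0, completes. Q0=[] Q1=[] Q2=[P5]
t=42-44: P5@Q2 runs 2, rem=0, completes. Q0=[] Q1=[] Q2=[]

Answer: P1(0-1) P2(1-3) P3(3-4) P4(4-6) P5(6-8) P1(8-9) P3(9-10) P1(10-11) P3(11-12) P1(12-13) P3(13-14) P1(14-15) P3(15-16) P3(16-17) P3(17-18) P3(18-19) P3(19-20) P3(20-21) P3(21-22) P3(22-23) P3(23-24) P3(24-25) P2(25-29) P4(29-32) P4(32-33) P5(33-37) P2(37-42) P5(42-44)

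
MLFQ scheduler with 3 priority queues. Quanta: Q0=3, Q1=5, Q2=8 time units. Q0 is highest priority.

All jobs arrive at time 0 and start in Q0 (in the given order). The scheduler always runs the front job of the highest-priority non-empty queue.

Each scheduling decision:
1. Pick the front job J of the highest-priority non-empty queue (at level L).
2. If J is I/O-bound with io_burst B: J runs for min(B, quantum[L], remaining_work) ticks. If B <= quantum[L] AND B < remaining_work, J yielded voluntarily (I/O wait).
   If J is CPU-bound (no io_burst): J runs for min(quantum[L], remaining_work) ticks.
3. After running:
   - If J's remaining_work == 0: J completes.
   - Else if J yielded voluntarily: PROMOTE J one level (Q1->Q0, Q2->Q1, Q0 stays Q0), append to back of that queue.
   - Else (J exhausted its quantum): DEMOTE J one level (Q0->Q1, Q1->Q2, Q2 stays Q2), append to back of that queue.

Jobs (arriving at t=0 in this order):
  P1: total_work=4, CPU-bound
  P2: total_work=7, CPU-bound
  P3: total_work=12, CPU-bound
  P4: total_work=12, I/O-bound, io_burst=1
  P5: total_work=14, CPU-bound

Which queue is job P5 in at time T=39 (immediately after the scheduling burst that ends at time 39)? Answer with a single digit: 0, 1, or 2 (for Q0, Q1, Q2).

Answer: 2

Derivation:
t=0-3: P1@Q0 runs 3, rem=1, quantum used, demote→Q1. Q0=[P2,P3,P4,P5] Q1=[P1] Q2=[]
t=3-6: P2@Q0 runs 3, rem=4, quantum used, demote→Q1. Q0=[P3,P4,P5] Q1=[P1,P2] Q2=[]
t=6-9: P3@Q0 runs 3, rem=9, quantum used, demote→Q1. Q0=[P4,P5] Q1=[P1,P2,P3] Q2=[]
t=9-10: P4@Q0 runs 1, rem=11, I/O yield, promote→Q0. Q0=[P5,P4] Q1=[P1,P2,P3] Q2=[]
t=10-13: P5@Q0 runs 3, rem=11, quantum used, demote→Q1. Q0=[P4] Q1=[P1,P2,P3,P5] Q2=[]
t=13-14: P4@Q0 runs 1, rem=10, I/O yield, promote→Q0. Q0=[P4] Q1=[P1,P2,P3,P5] Q2=[]
t=14-15: P4@Q0 runs 1, rem=9, I/O yield, promote→Q0. Q0=[P4] Q1=[P1,P2,P3,P5] Q2=[]
t=15-16: P4@Q0 runs 1, rem=8, I/O yield, promote→Q0. Q0=[P4] Q1=[P1,P2,P3,P5] Q2=[]
t=16-17: P4@Q0 runs 1, rem=7, I/O yield, promote→Q0. Q0=[P4] Q1=[P1,P2,P3,P5] Q2=[]
t=17-18: P4@Q0 runs 1, rem=6, I/O yield, promote→Q0. Q0=[P4] Q1=[P1,P2,P3,P5] Q2=[]
t=18-19: P4@Q0 runs 1, rem=5, I/O yield, promote→Q0. Q0=[P4] Q1=[P1,P2,P3,P5] Q2=[]
t=19-20: P4@Q0 runs 1, rem=4, I/O yield, promote→Q0. Q0=[P4] Q1=[P1,P2,P3,P5] Q2=[]
t=20-21: P4@Q0 runs 1, rem=3, I/O yield, promote→Q0. Q0=[P4] Q1=[P1,P2,P3,P5] Q2=[]
t=21-22: P4@Q0 runs 1, rem=2, I/O yield, promote→Q0. Q0=[P4] Q1=[P1,P2,P3,P5] Q2=[]
t=22-23: P4@Q0 runs 1, rem=1, I/O yield, promote→Q0. Q0=[P4] Q1=[P1,P2,P3,P5] Q2=[]
t=23-24: P4@Q0 runs 1, rem=0, completes. Q0=[] Q1=[P1,P2,P3,P5] Q2=[]
t=24-25: P1@Q1 runs 1, rem=0, completes. Q0=[] Q1=[P2,P3,P5] Q2=[]
t=25-29: P2@Q1 runs 4, rem=0, completes. Q0=[] Q1=[P3,P5] Q2=[]
t=29-34: P3@Q1 runs 5, rem=4, quantum used, demote→Q2. Q0=[] Q1=[P5] Q2=[P3]
t=34-39: P5@Q1 runs 5, rem=6, quantum used, demote→Q2. Q0=[] Q1=[] Q2=[P3,P5]
t=39-43: P3@Q2 runs 4, rem=0, completes. Q0=[] Q1=[] Q2=[P5]
t=43-49: P5@Q2 runs 6, rem=0, completes. Q0=[] Q1=[] Q2=[]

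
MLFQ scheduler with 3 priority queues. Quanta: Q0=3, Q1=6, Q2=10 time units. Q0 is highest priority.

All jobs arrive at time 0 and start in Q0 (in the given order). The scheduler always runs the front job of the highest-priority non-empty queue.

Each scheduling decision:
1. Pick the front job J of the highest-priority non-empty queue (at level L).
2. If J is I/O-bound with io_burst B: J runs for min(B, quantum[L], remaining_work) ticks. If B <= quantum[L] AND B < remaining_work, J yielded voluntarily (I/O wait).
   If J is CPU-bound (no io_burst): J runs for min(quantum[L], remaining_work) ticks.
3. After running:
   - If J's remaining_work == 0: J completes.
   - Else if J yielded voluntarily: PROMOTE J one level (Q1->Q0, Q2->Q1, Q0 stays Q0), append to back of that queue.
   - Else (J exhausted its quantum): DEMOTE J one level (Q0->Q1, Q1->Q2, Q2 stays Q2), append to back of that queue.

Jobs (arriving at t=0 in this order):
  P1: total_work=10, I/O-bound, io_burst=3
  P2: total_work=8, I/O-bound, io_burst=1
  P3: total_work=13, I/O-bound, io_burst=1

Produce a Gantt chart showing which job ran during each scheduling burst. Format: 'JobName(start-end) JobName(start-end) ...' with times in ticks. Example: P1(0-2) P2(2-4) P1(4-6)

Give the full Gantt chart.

t=0-3: P1@Q0 runs 3, rem=7, I/O yield, promote→Q0. Q0=[P2,P3,P1] Q1=[] Q2=[]
t=3-4: P2@Q0 runs 1, rem=7, I/O yield, promote→Q0. Q0=[P3,P1,P2] Q1=[] Q2=[]
t=4-5: P3@Q0 runs 1, rem=12, I/O yield, promote→Q0. Q0=[P1,P2,P3] Q1=[] Q2=[]
t=5-8: P1@Q0 runs 3, rem=4, I/O yield, promote→Q0. Q0=[P2,P3,P1] Q1=[] Q2=[]
t=8-9: P2@Q0 runs 1, rem=6, I/O yield, promote→Q0. Q0=[P3,P1,P2] Q1=[] Q2=[]
t=9-10: P3@Q0 runs 1, rem=11, I/O yield, promote→Q0. Q0=[P1,P2,P3] Q1=[] Q2=[]
t=10-13: P1@Q0 runs 3, rem=1, I/O yield, promote→Q0. Q0=[P2,P3,P1] Q1=[] Q2=[]
t=13-14: P2@Q0 runs 1, rem=5, I/O yield, promote→Q0. Q0=[P3,P1,P2] Q1=[] Q2=[]
t=14-15: P3@Q0 runs 1, rem=10, I/O yield, promote→Q0. Q0=[P1,P2,P3] Q1=[] Q2=[]
t=15-16: P1@Q0 runs 1, rem=0, completes. Q0=[P2,P3] Q1=[] Q2=[]
t=16-17: P2@Q0 runs 1, rem=4, I/O yield, promote→Q0. Q0=[P3,P2] Q1=[] Q2=[]
t=17-18: P3@Q0 runs 1, rem=9, I/O yield, promote→Q0. Q0=[P2,P3] Q1=[] Q2=[]
t=18-19: P2@Q0 runs 1, rem=3, I/O yield, promote→Q0. Q0=[P3,P2] Q1=[] Q2=[]
t=19-20: P3@Q0 runs 1, rem=8, I/O yield, promote→Q0. Q0=[P2,P3] Q1=[] Q2=[]
t=20-21: P2@Q0 runs 1, rem=2, I/O yield, promote→Q0. Q0=[P3,P2] Q1=[] Q2=[]
t=21-22: P3@Q0 runs 1, rem=7, I/O yield, promote→Q0. Q0=[P2,P3] Q1=[] Q2=[]
t=22-23: P2@Q0 runs 1, rem=1, I/O yield, promote→Q0. Q0=[P3,P2] Q1=[] Q2=[]
t=23-24: P3@Q0 runs 1, rem=6, I/O yield, promote→Q0. Q0=[P2,P3] Q1=[] Q2=[]
t=24-25: P2@Q0 runs 1, rem=0, completes. Q0=[P3] Q1=[] Q2=[]
t=25-26: P3@Q0 runs 1, rem=5, I/O yield, promote→Q0. Q0=[P3] Q1=[] Q2=[]
t=26-27: P3@Q0 runs 1, rem=4, I/O yield, promote→Q0. Q0=[P3] Q1=[] Q2=[]
t=27-28: P3@Q0 runs 1, rem=3, I/O yield, promote→Q0. Q0=[P3] Q1=[] Q2=[]
t=28-29: P3@Q0 runs 1, rem=2, I/O yield, promote→Q0. Q0=[P3] Q1=[] Q2=[]
t=29-30: P3@Q0 runs 1, rem=1, I/O yield, promote→Q0. Q0=[P3] Q1=[] Q2=[]
t=30-31: P3@Q0 runs 1, rem=0, completes. Q0=[] Q1=[] Q2=[]

Answer: P1(0-3) P2(3-4) P3(4-5) P1(5-8) P2(8-9) P3(9-10) P1(10-13) P2(13-14) P3(14-15) P1(15-16) P2(16-17) P3(17-18) P2(18-19) P3(19-20) P2(20-21) P3(21-22) P2(22-23) P3(23-24) P2(24-25) P3(25-26) P3(26-27) P3(27-28) P3(28-29) P3(29-30) P3(30-31)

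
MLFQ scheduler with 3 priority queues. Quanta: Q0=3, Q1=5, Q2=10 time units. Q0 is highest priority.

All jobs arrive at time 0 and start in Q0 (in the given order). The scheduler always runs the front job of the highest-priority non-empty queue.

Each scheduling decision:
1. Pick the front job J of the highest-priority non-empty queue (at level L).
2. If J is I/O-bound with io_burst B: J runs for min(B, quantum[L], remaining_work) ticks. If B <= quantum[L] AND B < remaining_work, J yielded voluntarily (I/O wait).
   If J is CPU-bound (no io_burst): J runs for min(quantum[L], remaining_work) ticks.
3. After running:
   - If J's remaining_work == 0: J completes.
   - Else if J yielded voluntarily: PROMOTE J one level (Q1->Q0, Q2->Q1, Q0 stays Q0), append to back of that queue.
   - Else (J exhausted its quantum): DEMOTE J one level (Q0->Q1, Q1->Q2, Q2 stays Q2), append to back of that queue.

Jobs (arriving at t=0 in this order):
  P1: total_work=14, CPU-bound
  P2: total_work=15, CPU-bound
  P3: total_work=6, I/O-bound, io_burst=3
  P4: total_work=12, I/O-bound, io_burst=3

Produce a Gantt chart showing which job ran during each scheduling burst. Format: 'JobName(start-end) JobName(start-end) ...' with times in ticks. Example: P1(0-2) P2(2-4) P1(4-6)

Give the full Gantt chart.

Answer: P1(0-3) P2(3-6) P3(6-9) P4(9-12) P3(12-15) P4(15-18) P4(18-21) P4(21-24) P1(24-29) P2(29-34) P1(34-40) P2(40-47)

Derivation:
t=0-3: P1@Q0 runs 3, rem=11, quantum used, demote→Q1. Q0=[P2,P3,P4] Q1=[P1] Q2=[]
t=3-6: P2@Q0 runs 3, rem=12, quantum used, demote→Q1. Q0=[P3,P4] Q1=[P1,P2] Q2=[]
t=6-9: P3@Q0 runs 3, rem=3, I/O yield, promote→Q0. Q0=[P4,P3] Q1=[P1,P2] Q2=[]
t=9-12: P4@Q0 runs 3, rem=9, I/O yield, promote→Q0. Q0=[P3,P4] Q1=[P1,P2] Q2=[]
t=12-15: P3@Q0 runs 3, rem=0, completes. Q0=[P4] Q1=[P1,P2] Q2=[]
t=15-18: P4@Q0 runs 3, rem=6, I/O yield, promote→Q0. Q0=[P4] Q1=[P1,P2] Q2=[]
t=18-21: P4@Q0 runs 3, rem=3, I/O yield, promote→Q0. Q0=[P4] Q1=[P1,P2] Q2=[]
t=21-24: P4@Q0 runs 3, rem=0, completes. Q0=[] Q1=[P1,P2] Q2=[]
t=24-29: P1@Q1 runs 5, rem=6, quantum used, demote→Q2. Q0=[] Q1=[P2] Q2=[P1]
t=29-34: P2@Q1 runs 5, rem=7, quantum used, demote→Q2. Q0=[] Q1=[] Q2=[P1,P2]
t=34-40: P1@Q2 runs 6, rem=0, completes. Q0=[] Q1=[] Q2=[P2]
t=40-47: P2@Q2 runs 7, rem=0, completes. Q0=[] Q1=[] Q2=[]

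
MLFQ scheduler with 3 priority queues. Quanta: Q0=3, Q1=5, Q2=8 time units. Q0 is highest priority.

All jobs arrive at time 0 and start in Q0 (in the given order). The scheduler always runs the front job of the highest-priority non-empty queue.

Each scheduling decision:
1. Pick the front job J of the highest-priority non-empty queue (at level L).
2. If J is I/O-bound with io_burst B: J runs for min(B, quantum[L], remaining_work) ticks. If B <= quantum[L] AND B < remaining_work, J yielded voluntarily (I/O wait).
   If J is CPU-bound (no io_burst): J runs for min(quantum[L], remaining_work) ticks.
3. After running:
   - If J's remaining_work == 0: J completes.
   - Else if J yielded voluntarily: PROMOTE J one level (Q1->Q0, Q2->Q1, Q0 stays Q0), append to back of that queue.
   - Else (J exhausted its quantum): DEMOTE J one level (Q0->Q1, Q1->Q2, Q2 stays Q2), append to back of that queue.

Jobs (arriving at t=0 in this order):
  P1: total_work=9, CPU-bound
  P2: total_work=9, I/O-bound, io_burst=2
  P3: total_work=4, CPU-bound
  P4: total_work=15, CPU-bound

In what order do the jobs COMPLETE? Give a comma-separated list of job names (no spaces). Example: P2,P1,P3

t=0-3: P1@Q0 runs 3, rem=6, quantum used, demote→Q1. Q0=[P2,P3,P4] Q1=[P1] Q2=[]
t=3-5: P2@Q0 runs 2, rem=7, I/O yield, promote→Q0. Q0=[P3,P4,P2] Q1=[P1] Q2=[]
t=5-8: P3@Q0 runs 3, rem=1, quantum used, demote→Q1. Q0=[P4,P2] Q1=[P1,P3] Q2=[]
t=8-11: P4@Q0 runs 3, rem=12, quantum used, demote→Q1. Q0=[P2] Q1=[P1,P3,P4] Q2=[]
t=11-13: P2@Q0 runs 2, rem=5, I/O yield, promote→Q0. Q0=[P2] Q1=[P1,P3,P4] Q2=[]
t=13-15: P2@Q0 runs 2, rem=3, I/O yield, promote→Q0. Q0=[P2] Q1=[P1,P3,P4] Q2=[]
t=15-17: P2@Q0 runs 2, rem=1, I/O yield, promote→Q0. Q0=[P2] Q1=[P1,P3,P4] Q2=[]
t=17-18: P2@Q0 runs 1, rem=0, completes. Q0=[] Q1=[P1,P3,P4] Q2=[]
t=18-23: P1@Q1 runs 5, rem=1, quantum used, demote→Q2. Q0=[] Q1=[P3,P4] Q2=[P1]
t=23-24: P3@Q1 runs 1, rem=0, completes. Q0=[] Q1=[P4] Q2=[P1]
t=24-29: P4@Q1 runs 5, rem=7, quantum used, demote→Q2. Q0=[] Q1=[] Q2=[P1,P4]
t=29-30: P1@Q2 runs 1, rem=0, completes. Q0=[] Q1=[] Q2=[P4]
t=30-37: P4@Q2 runs 7, rem=0, completes. Q0=[] Q1=[] Q2=[]

Answer: P2,P3,P1,P4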